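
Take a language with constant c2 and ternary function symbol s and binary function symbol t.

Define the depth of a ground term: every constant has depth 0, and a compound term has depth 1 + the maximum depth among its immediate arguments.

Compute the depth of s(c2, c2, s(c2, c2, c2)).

2

depth(s(c2, c2, c2)) = 1 + max(0, 0, 0) = 1
depth(s(c2, c2, s(c2, c2, c2))) = 1 + max(0, 0, 1) = 2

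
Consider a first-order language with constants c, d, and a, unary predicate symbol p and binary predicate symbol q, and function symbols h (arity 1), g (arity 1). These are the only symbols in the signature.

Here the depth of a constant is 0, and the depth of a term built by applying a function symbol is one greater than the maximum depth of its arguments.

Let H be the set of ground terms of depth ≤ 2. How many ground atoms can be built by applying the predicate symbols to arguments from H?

462

First count ground terms of depth ≤ 2.
Write N_k for the number of ground terms of depth ≤ k. A term of depth ≤ k is either a constant or a function symbol applied to arguments of depth ≤ k−1, so N_k = 3 + N_{k-1} + N_{k-1}.
N_0 = 3
N_1 = 3 + 3 + 3 = 9
N_2 = 3 + 9 + 9 = 21
So |H| = 21.
For each predicate symbol, the number of ground atoms is |H| raised to its arity; summing:
  p: 21;  q: 21^2 = 441
Total ground atoms: 21 + 441 = 462.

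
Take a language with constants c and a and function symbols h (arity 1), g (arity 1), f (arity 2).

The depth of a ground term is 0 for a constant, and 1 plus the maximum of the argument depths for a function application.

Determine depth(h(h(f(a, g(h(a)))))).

depth(h(a)) = 1 + depth(a) = 1 + 0 = 1
depth(g(h(a))) = 1 + depth(h(a)) = 1 + 1 = 2
depth(f(a, g(h(a)))) = 1 + max(0, 2) = 3
depth(h(f(a, g(h(a))))) = 1 + depth(f(a, g(h(a)))) = 1 + 3 = 4
depth(h(h(f(a, g(h(a)))))) = 1 + depth(h(f(a, g(h(a))))) = 1 + 4 = 5

5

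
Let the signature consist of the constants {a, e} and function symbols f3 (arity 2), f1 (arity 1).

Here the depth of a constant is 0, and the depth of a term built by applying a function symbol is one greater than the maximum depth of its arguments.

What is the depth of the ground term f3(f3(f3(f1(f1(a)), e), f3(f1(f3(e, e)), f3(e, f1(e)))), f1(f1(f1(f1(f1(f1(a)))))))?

depth(f1(a)) = 1 + depth(a) = 1 + 0 = 1
depth(f1(f1(a))) = 1 + depth(f1(a)) = 1 + 1 = 2
depth(f3(f1(f1(a)), e)) = 1 + max(2, 0) = 3
depth(f3(e, e)) = 1 + max(0, 0) = 1
depth(f1(f3(e, e))) = 1 + depth(f3(e, e)) = 1 + 1 = 2
depth(f1(e)) = 1 + depth(e) = 1 + 0 = 1
depth(f3(e, f1(e))) = 1 + max(0, 1) = 2
depth(f3(f1(f3(e, e)), f3(e, f1(e)))) = 1 + max(2, 2) = 3
depth(f3(f3(f1(f1(a)), e), f3(f1(f3(e, e)), f3(e, f1(e))))) = 1 + max(3, 3) = 4
depth(f1(f1(f1(a)))) = 1 + depth(f1(f1(a))) = 1 + 2 = 3
depth(f1(f1(f1(f1(a))))) = 1 + depth(f1(f1(f1(a)))) = 1 + 3 = 4
depth(f1(f1(f1(f1(f1(a)))))) = 1 + depth(f1(f1(f1(f1(a))))) = 1 + 4 = 5
depth(f1(f1(f1(f1(f1(f1(a))))))) = 1 + depth(f1(f1(f1(f1(f1(a)))))) = 1 + 5 = 6
depth(f3(f3(f3(f1(f1(a)), e), f3(f1(f3(e, e)), f3(e, f1(e)))), f1(f1(f1(f1(f1(f1(a)))))))) = 1 + max(4, 6) = 7

7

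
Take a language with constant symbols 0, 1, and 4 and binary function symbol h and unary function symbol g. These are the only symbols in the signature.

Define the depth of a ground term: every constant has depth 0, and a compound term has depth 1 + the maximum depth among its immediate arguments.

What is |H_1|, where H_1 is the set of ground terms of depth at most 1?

Let N_k count ground terms of depth at most k. Each non-constant term of depth ≤ k is some function symbol applied to depth-≤(k−1) arguments, giving N_k = 3 + N_{k-1}^2 + N_{k-1}.
N_0 = 3
N_1 = 3 + 3^2 + 3 = 15

15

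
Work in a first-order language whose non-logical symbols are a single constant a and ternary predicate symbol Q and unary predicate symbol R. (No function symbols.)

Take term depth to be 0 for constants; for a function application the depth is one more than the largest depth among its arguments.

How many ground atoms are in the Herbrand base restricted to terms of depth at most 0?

2

First count ground terms of depth ≤ 0.
With no function symbols every ground term is a constant, so there is exactly 1 ground term at every depth bound.
N_0 = 1
So |H| = 1.
Ground atoms are formed by filling each argument slot of a predicate with a term from H, so an r-ary predicate gives |H|^r atoms:
  Q: 1^3 = 1;  R: 1
Total ground atoms: 1 + 1 = 2.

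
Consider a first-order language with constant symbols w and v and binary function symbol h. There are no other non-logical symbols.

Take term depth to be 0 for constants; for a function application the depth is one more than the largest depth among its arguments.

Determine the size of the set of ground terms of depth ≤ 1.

Let N_k = |{terms of depth ≤ k}|. Then N_0 = 2 and N_k = 2 + N_{k-1}^2 for k ≥ 1 (one summand per function symbol, arity giving the exponent).
N_0 = 2
N_1 = 2 + 2^2 = 6
Explicitly: w, v, h(w, w), h(w, v), h(v, w), h(v, v).

6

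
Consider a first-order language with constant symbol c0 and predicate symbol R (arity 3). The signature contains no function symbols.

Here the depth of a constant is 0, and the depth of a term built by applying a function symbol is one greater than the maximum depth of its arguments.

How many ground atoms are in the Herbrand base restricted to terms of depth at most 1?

1

First count ground terms of depth ≤ 1.
With no function symbols every ground term is a constant, so there is exactly 1 ground term at every depth bound.
N_0 = 1
N_1 = 1
Explicitly: c0.
So |H| = 1.
A ground atom is a predicate applied to a tuple of terms from H, so the count is the sum over predicates of |H|^arity:
  R: 1^3 = 1
Total ground atoms: 1.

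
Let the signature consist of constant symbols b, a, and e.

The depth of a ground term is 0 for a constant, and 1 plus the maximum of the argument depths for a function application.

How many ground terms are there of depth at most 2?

3

With no function symbols every ground term is a constant, so there are exactly 3 ground terms at every depth bound.
N_0 = 3
N_1 = 3
N_2 = 3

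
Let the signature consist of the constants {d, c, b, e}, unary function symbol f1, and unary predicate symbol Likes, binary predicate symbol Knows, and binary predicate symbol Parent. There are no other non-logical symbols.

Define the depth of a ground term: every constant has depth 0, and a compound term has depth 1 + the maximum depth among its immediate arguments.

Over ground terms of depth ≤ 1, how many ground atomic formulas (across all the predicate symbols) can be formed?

First count ground terms of depth ≤ 1.
Count level by level. With function symbols f1/1, the terms of depth ≤ k are the 4 constants together with each function applied to depth-≤(k−1) tuples, so N_k = 4 + N_{k-1}.
N_0 = 4
N_1 = 4 + 4 = 8
Explicitly: d, c, b, e, f1(d), f1(c), f1(b), f1(e).
So |H| = 8.
A ground atom is a predicate applied to a tuple of terms from H, so the count is the sum over predicates of |H|^arity:
  Likes: 8;  Knows: 8^2 = 64;  Parent: 8^2 = 64
Total ground atoms: 8 + 64 + 64 = 136.

136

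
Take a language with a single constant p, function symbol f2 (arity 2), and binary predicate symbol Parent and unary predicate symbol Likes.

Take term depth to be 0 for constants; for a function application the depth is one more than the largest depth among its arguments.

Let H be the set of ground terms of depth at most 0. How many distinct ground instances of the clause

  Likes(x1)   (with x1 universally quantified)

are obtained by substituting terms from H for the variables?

1

Ground terms of depth ≤ 0:
  Let N_k count ground terms of depth at most k. Each non-constant term of depth ≤ k is some function symbol applied to depth-≤(k−1) arguments, giving N_k = 1 + N_{k-1}^2.
  N_0 = 1
So there is exactly 1 ground term available for substitution.
The clause has 1 distinct variable (x1), which appears in the body. In the free term algebra distinct substitutions yield syntactically distinct ground instances.
Number of ground instances = 1.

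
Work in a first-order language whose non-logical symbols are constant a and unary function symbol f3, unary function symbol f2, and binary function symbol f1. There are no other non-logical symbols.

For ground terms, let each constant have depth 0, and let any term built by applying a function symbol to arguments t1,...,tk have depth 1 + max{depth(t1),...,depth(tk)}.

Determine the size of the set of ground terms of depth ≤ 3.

Let N_k = |{terms of depth ≤ k}|. Then N_0 = 1 and N_k = 1 + N_{k-1} + N_{k-1} + N_{k-1}^2 for k ≥ 1 (one summand per function symbol, arity giving the exponent).
N_0 = 1
N_1 = 1 + 1 + 1 + 1^2 = 4
N_2 = 1 + 4 + 4 + 4^2 = 25
N_3 = 1 + 25 + 25 + 25^2 = 676

676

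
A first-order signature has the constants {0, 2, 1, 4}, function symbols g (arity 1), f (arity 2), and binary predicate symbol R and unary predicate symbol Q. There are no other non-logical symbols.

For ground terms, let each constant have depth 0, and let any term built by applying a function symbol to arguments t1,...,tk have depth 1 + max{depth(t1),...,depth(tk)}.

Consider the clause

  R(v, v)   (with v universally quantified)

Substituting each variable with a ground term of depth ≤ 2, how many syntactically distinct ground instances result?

Ground terms of depth ≤ 2:
  Let N_k = |{terms of depth ≤ k}|. Then N_0 = 4 and N_k = 4 + N_{k-1} + N_{k-1}^2 for k ≥ 1 (one summand per function symbol, arity giving the exponent).
  N_0 = 4
  N_1 = 4 + 4 + 4^2 = 24
  N_2 = 4 + 24 + 24^2 = 604
So there are 604 ground terms available for substitution.
The clause has 1 distinct variable (v), which appears in the body. In the free term algebra distinct substitutions yield syntactically distinct ground instances.
Number of ground instances = 604.

604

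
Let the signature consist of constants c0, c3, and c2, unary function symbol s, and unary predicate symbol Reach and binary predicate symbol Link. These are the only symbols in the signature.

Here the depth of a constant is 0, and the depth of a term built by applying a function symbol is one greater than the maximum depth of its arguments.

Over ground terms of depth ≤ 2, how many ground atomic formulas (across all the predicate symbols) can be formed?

First count ground terms of depth ≤ 2.
Count level by level. With function symbols s/1, the terms of depth ≤ k are the 3 constants together with each function applied to depth-≤(k−1) tuples, so N_k = 3 + N_{k-1}.
N_0 = 3
N_1 = 3 + 3 = 6
N_2 = 3 + 6 = 9
So |H| = 9.
Each predicate of arity r yields |H|^r ground atoms (one per choice of an r-tuple from H):
  Reach: 9;  Link: 9^2 = 81
Total ground atoms: 9 + 81 = 90.

90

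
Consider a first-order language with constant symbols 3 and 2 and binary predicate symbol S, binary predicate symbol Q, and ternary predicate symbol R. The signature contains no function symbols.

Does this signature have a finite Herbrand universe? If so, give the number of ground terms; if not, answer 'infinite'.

There are no function symbols, so every ground term is one of the 2 constants.
The Herbrand universe is {3, 2}, which is finite with 2 elements.

2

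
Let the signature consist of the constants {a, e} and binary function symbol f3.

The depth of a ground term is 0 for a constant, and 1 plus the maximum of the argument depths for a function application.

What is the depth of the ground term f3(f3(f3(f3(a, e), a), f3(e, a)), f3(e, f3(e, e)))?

depth(f3(a, e)) = 1 + max(0, 0) = 1
depth(f3(f3(a, e), a)) = 1 + max(1, 0) = 2
depth(f3(e, a)) = 1 + max(0, 0) = 1
depth(f3(f3(f3(a, e), a), f3(e, a))) = 1 + max(2, 1) = 3
depth(f3(e, e)) = 1 + max(0, 0) = 1
depth(f3(e, f3(e, e))) = 1 + max(0, 1) = 2
depth(f3(f3(f3(f3(a, e), a), f3(e, a)), f3(e, f3(e, e)))) = 1 + max(3, 2) = 4

4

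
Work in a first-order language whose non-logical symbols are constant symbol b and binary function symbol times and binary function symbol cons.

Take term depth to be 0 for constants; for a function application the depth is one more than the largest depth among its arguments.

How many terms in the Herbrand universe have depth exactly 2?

16

Write N_k for the number of ground terms of depth ≤ k. A term of depth ≤ k is either a constant or a function symbol applied to arguments of depth ≤ k−1, so N_k = 1 + N_{k-1}^2 + N_{k-1}^2.
N_0 = 1
N_1 = 1 + 1^2 + 1^2 = 3
N_2 = 1 + 3^2 + 3^2 = 19
Terms of depth exactly 2: N_2 − N_1 = 19 − 3 = 16.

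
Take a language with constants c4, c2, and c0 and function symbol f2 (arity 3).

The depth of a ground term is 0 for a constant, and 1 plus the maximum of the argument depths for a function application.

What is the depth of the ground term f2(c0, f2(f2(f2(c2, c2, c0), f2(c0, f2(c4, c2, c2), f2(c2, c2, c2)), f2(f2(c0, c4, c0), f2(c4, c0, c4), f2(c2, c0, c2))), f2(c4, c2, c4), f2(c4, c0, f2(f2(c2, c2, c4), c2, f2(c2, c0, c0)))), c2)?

5

depth(f2(c2, c2, c0)) = 1 + max(0, 0, 0) = 1
depth(f2(c4, c2, c2)) = 1 + max(0, 0, 0) = 1
depth(f2(c2, c2, c2)) = 1 + max(0, 0, 0) = 1
depth(f2(c0, f2(c4, c2, c2), f2(c2, c2, c2))) = 1 + max(0, 1, 1) = 2
depth(f2(c0, c4, c0)) = 1 + max(0, 0, 0) = 1
depth(f2(c4, c0, c4)) = 1 + max(0, 0, 0) = 1
depth(f2(c2, c0, c2)) = 1 + max(0, 0, 0) = 1
depth(f2(f2(c0, c4, c0), f2(c4, c0, c4), f2(c2, c0, c2))) = 1 + max(1, 1, 1) = 2
depth(f2(f2(c2, c2, c0), f2(c0, f2(c4, c2, c2), f2(c2, c2, c2)), f2(f2(c0, c4, c0), f2(c4, c0, c4), f2(c2, c0, c2)))) = 1 + max(1, 2, 2) = 3
depth(f2(c4, c2, c4)) = 1 + max(0, 0, 0) = 1
depth(f2(c2, c2, c4)) = 1 + max(0, 0, 0) = 1
depth(f2(c2, c0, c0)) = 1 + max(0, 0, 0) = 1
depth(f2(f2(c2, c2, c4), c2, f2(c2, c0, c0))) = 1 + max(1, 0, 1) = 2
depth(f2(c4, c0, f2(f2(c2, c2, c4), c2, f2(c2, c0, c0)))) = 1 + max(0, 0, 2) = 3
depth(f2(f2(f2(c2, c2, c0), f2(c0, f2(c4, c2, c2), f2(c2, c2, c2)), f2(f2(c0, c4, c0), f2(c4, c0, c4), f2(c2, c0, c2))), f2(c4, c2, c4), f2(c4, c0, f2(f2(c2, c2, c4), c2, f2(c2, c0, c0))))) = 1 + max(3, 1, 3) = 4
depth(f2(c0, f2(f2(f2(c2, c2, c0), f2(c0, f2(c4, c2, c2), f2(c2, c2, c2)), f2(f2(c0, c4, c0), f2(c4, c0, c4), f2(c2, c0, c2))), f2(c4, c2, c4), f2(c4, c0, f2(f2(c2, c2, c4), c2, f2(c2, c0, c0)))), c2)) = 1 + max(0, 4, 0) = 5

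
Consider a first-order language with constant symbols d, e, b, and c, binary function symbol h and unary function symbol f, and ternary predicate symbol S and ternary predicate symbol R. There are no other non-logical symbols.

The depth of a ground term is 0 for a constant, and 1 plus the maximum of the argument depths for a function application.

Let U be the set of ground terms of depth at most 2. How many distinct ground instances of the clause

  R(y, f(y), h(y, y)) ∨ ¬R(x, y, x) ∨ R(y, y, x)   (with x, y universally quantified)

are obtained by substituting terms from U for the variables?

Ground terms of depth ≤ 2:
  Write N_k for the number of ground terms of depth ≤ k. A term of depth ≤ k is either a constant or a function symbol applied to arguments of depth ≤ k−1, so N_k = 4 + N_{k-1}^2 + N_{k-1}.
  N_0 = 4
  N_1 = 4 + 4^2 + 4 = 24
  N_2 = 4 + 24^2 + 24 = 604
So there are 604 ground terms available for substitution.
Each of x, y ranges independently over the available ground terms, and distinct assignments produce distinct instances.
Number of ground instances = 604^2 = 364816.

364816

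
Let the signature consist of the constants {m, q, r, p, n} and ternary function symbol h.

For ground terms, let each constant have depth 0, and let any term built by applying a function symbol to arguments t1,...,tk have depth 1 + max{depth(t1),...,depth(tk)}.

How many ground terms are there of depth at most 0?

Let N_k = |{terms of depth ≤ k}|. Then N_0 = 5 and N_k = 5 + N_{k-1}^3 for k ≥ 1 (one summand per function symbol, arity giving the exponent).
N_0 = 5
Explicitly: m, q, r, p, n.

5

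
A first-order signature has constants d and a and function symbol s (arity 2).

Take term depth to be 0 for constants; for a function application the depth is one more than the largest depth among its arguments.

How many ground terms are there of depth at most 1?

6

Let N_k = |{terms of depth ≤ k}|. Then N_0 = 2 and N_k = 2 + N_{k-1}^2 for k ≥ 1 (one summand per function symbol, arity giving the exponent).
N_0 = 2
N_1 = 2 + 2^2 = 6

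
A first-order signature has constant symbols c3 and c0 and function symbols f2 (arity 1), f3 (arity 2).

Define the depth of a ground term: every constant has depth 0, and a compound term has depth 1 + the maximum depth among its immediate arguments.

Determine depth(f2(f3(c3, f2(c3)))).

3

depth(f2(c3)) = 1 + depth(c3) = 1 + 0 = 1
depth(f3(c3, f2(c3))) = 1 + max(0, 1) = 2
depth(f2(f3(c3, f2(c3)))) = 1 + depth(f3(c3, f2(c3))) = 1 + 2 = 3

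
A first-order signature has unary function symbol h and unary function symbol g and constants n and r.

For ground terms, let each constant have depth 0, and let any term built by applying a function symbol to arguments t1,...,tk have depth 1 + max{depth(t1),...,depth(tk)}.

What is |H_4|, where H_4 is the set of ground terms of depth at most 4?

62

Let N_k count ground terms of depth at most k. Each non-constant term of depth ≤ k is some function symbol applied to depth-≤(k−1) arguments, giving N_k = 2 + N_{k-1} + N_{k-1}.
N_0 = 2
N_1 = 2 + 2 + 2 = 6
N_2 = 2 + 6 + 6 = 14
N_3 = 2 + 14 + 14 = 30
N_4 = 2 + 30 + 30 = 62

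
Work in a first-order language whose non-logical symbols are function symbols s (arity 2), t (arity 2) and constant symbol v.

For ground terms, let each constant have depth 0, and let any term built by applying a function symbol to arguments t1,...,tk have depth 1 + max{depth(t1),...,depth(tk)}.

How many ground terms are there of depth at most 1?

3

If N_k denotes the number of depth-≤k ground terms, the 1 constant gives N_0 = 1, and each function symbol of arity r contributes N_{k-1}^r new terms at level k: N_k = 1 + N_{k-1}^2 + N_{k-1}^2.
N_0 = 1
N_1 = 1 + 1^2 + 1^2 = 3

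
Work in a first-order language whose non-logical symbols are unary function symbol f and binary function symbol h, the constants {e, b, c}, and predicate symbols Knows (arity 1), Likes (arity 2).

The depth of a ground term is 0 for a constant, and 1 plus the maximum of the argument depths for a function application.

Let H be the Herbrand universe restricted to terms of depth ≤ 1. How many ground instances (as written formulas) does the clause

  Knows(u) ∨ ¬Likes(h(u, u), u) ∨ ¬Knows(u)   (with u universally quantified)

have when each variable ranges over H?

Ground terms of depth ≤ 1:
  Count level by level. With function symbols f/1, h/2, the terms of depth ≤ k are the 3 constants together with each function applied to depth-≤(k−1) tuples, so N_k = 3 + N_{k-1} + N_{k-1}^2.
  N_0 = 3
  N_1 = 3 + 3 + 3^2 = 15
So there are 15 ground terms available for substitution.
The clause has 1 distinct variable (u), which appears in the body. In the free term algebra distinct substitutions yield syntactically distinct ground instances.
Number of ground instances = 15.

15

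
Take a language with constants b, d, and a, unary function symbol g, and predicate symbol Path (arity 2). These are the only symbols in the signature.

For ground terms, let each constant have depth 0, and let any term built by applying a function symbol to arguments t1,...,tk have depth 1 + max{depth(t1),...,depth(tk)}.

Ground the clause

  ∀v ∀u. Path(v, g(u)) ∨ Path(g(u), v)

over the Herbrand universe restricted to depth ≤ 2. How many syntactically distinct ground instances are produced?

Ground terms of depth ≤ 2:
  Write N_k for the number of ground terms of depth ≤ k. A term of depth ≤ k is either a constant or a function symbol applied to arguments of depth ≤ k−1, so N_k = 3 + N_{k-1}.
  N_0 = 3
  N_1 = 3 + 3 = 6
  N_2 = 3 + 6 = 9
So there are 9 ground terms available for substitution.
There are 2 variables to instantiate (v, u), each occurring in at least one literal, so different choices give different ground instances.
Number of ground instances = 9^2 = 81.

81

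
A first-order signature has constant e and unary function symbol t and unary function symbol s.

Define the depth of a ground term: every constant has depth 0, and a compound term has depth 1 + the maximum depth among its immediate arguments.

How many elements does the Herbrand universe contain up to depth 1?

If N_k denotes the number of depth-≤k ground terms, the 1 constant gives N_0 = 1, and each function symbol of arity r contributes N_{k-1}^r new terms at level k: N_k = 1 + N_{k-1} + N_{k-1}.
N_0 = 1
N_1 = 1 + 1 + 1 = 3

3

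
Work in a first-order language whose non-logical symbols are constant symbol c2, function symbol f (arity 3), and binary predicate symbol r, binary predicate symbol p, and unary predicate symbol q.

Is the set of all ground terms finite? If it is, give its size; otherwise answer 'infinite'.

infinite

The signature has at least one function symbol (f, arity 3) and at least one constant (c2).
Iterating f gives infinitely many distinct ground terms: c2, f(c2, c2, c2), f(f(c2, c2, c2), f(c2, c2, c2), f(c2, c2, c2)), ...
So the Herbrand universe is infinite.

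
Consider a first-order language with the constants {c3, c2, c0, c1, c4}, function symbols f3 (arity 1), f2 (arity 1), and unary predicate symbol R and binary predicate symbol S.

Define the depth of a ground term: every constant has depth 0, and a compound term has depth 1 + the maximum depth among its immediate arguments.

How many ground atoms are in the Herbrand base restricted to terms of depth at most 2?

1260

First count ground terms of depth ≤ 2.
Count level by level. With function symbols f3/1, f2/1, the terms of depth ≤ k are the 5 constants together with each function applied to depth-≤(k−1) tuples, so N_k = 5 + N_{k-1} + N_{k-1}.
N_0 = 5
N_1 = 5 + 5 + 5 = 15
N_2 = 5 + 15 + 15 = 35
So |H| = 35.
Each predicate of arity r yields |H|^r ground atoms (one per choice of an r-tuple from H):
  R: 35;  S: 35^2 = 1225
Total ground atoms: 35 + 1225 = 1260.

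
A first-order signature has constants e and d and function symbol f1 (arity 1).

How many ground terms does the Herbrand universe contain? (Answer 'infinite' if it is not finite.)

The signature has at least one function symbol (f1, arity 1) and at least one constant (e).
Iterating f1 gives infinitely many distinct ground terms: e, f1(e), f1(f1(e)), ...
So the Herbrand universe is infinite.

infinite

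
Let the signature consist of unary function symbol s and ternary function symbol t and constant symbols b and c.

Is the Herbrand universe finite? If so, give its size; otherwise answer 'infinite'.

The signature has at least one function symbol (s, arity 1) and at least one constant (b).
Iterating s gives infinitely many distinct ground terms: b, s(b), s(s(b)), ...
So the Herbrand universe is infinite.

infinite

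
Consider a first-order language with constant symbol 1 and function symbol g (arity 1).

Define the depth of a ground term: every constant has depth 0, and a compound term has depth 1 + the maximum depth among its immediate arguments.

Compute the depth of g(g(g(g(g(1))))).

5

depth(g(1)) = 1 + depth(1) = 1 + 0 = 1
depth(g(g(1))) = 1 + depth(g(1)) = 1 + 1 = 2
depth(g(g(g(1)))) = 1 + depth(g(g(1))) = 1 + 2 = 3
depth(g(g(g(g(1))))) = 1 + depth(g(g(g(1)))) = 1 + 3 = 4
depth(g(g(g(g(g(1)))))) = 1 + depth(g(g(g(g(1))))) = 1 + 4 = 5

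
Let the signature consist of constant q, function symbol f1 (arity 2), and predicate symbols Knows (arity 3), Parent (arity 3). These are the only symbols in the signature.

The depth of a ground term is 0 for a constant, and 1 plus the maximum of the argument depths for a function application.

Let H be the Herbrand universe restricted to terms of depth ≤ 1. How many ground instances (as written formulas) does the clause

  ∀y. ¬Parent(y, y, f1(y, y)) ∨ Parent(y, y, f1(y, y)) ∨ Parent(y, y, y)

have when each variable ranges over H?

Ground terms of depth ≤ 1:
  Let N_k = |{terms of depth ≤ k}|. Then N_0 = 1 and N_k = 1 + N_{k-1}^2 for k ≥ 1 (one summand per function symbol, arity giving the exponent).
  N_0 = 1
  N_1 = 1 + 1^2 = 2
  Explicitly: q, f1(q, q).
So there are 2 ground terms available for substitution.
The body mentions the single quantified variable y; since ground terms form a free algebra, no two substitutions collapse to the same formula.
Number of ground instances = 2.

2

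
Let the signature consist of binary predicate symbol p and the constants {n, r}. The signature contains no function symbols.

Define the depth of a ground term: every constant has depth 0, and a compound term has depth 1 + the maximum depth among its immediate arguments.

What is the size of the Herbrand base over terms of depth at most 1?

4

First count ground terms of depth ≤ 1.
With no function symbols every ground term is a constant, so there are exactly 2 ground terms at every depth bound.
N_0 = 2
N_1 = 2
Explicitly: n, r.
So |H| = 2.
Each predicate of arity r yields |H|^r ground atoms (one per choice of an r-tuple from H):
  p: 2^2 = 4
Total ground atoms: 4.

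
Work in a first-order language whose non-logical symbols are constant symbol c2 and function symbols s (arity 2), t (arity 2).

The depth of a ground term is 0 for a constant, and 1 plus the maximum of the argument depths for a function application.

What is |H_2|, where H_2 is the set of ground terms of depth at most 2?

19

Count level by level. With function symbols s/2, t/2, the terms of depth ≤ k are the 1 constant together with each function applied to depth-≤(k−1) tuples, so N_k = 1 + N_{k-1}^2 + N_{k-1}^2.
N_0 = 1
N_1 = 1 + 1^2 + 1^2 = 3
N_2 = 1 + 3^2 + 3^2 = 19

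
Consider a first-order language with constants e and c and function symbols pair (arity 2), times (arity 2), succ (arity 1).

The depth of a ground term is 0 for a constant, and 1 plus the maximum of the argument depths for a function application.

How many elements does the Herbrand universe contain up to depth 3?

Let N_k count ground terms of depth at most k. Each non-constant term of depth ≤ k is some function symbol applied to depth-≤(k−1) arguments, giving N_k = 2 + N_{k-1}^2 + N_{k-1}^2 + N_{k-1}.
N_0 = 2
N_1 = 2 + 2^2 + 2^2 + 2 = 12
N_2 = 2 + 12^2 + 12^2 + 12 = 302
N_3 = 2 + 302^2 + 302^2 + 302 = 182712

182712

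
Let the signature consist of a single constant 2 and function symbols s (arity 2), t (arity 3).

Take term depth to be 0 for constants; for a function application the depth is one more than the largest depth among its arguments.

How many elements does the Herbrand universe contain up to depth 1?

Count level by level. With function symbols s/2, t/3, the terms of depth ≤ k are the 1 constant together with each function applied to depth-≤(k−1) tuples, so N_k = 1 + N_{k-1}^2 + N_{k-1}^3.
N_0 = 1
N_1 = 1 + 1^2 + 1^3 = 3

3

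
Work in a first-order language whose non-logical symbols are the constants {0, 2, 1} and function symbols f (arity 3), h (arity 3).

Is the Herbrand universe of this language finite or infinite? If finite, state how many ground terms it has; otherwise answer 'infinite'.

The signature has at least one function symbol (f, arity 3) and at least one constant (0).
Iterating f gives infinitely many distinct ground terms: 0, f(0, 0, 0), f(f(0, 0, 0), f(0, 0, 0), f(0, 0, 0)), ...
So the Herbrand universe is infinite.

infinite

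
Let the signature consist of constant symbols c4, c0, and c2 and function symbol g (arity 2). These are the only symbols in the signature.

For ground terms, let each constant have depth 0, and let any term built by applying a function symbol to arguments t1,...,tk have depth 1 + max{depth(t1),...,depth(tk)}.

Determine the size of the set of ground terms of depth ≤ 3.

21612

Count level by level. With function symbols g/2, the terms of depth ≤ k are the 3 constants together with each function applied to depth-≤(k−1) tuples, so N_k = 3 + N_{k-1}^2.
N_0 = 3
N_1 = 3 + 3^2 = 12
N_2 = 3 + 12^2 = 147
N_3 = 3 + 147^2 = 21612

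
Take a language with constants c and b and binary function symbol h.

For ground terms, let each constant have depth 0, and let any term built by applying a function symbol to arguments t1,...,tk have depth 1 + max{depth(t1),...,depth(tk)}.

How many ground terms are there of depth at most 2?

38

Count level by level. With function symbols h/2, the terms of depth ≤ k are the 2 constants together with each function applied to depth-≤(k−1) tuples, so N_k = 2 + N_{k-1}^2.
N_0 = 2
N_1 = 2 + 2^2 = 6
N_2 = 2 + 6^2 = 38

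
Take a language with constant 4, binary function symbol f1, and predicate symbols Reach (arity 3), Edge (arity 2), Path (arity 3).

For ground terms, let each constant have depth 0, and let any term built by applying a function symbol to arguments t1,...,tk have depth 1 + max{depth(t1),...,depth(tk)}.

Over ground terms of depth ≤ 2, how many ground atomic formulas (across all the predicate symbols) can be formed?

First count ground terms of depth ≤ 2.
Count level by level. With function symbols f1/2, the terms of depth ≤ k are the 1 constant together with each function applied to depth-≤(k−1) tuples, so N_k = 1 + N_{k-1}^2.
N_0 = 1
N_1 = 1 + 1^2 = 2
N_2 = 1 + 2^2 = 5
Explicitly: 4, f1(4, 4), f1(4, f1(4, 4)), f1(f1(4, 4), 4), f1(f1(4, 4), f1(4, 4)).
So |H| = 5.
Each predicate of arity r yields |H|^r ground atoms (one per choice of an r-tuple from H):
  Reach: 5^3 = 125;  Edge: 5^2 = 25;  Path: 5^3 = 125
Total ground atoms: 125 + 25 + 125 = 275.

275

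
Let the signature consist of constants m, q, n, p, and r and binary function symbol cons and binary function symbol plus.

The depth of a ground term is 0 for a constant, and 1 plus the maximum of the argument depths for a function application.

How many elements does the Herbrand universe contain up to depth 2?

6055

If N_k denotes the number of depth-≤k ground terms, the 5 constants give N_0 = 5, and each function symbol of arity r contributes N_{k-1}^r new terms at level k: N_k = 5 + N_{k-1}^2 + N_{k-1}^2.
N_0 = 5
N_1 = 5 + 5^2 + 5^2 = 55
N_2 = 5 + 55^2 + 55^2 = 6055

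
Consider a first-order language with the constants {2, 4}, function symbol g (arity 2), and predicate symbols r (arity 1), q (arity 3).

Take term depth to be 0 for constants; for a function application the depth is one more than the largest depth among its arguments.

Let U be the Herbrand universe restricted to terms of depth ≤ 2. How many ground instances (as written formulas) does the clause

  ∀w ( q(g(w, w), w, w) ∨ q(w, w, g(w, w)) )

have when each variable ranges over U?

Ground terms of depth ≤ 2:
  Count level by level. With function symbols g/2, the terms of depth ≤ k are the 2 constants together with each function applied to depth-≤(k−1) tuples, so N_k = 2 + N_{k-1}^2.
  N_0 = 2
  N_1 = 2 + 2^2 = 6
  N_2 = 2 + 6^2 = 38
So there are 38 ground terms available for substitution.
The body mentions the single quantified variable w; since ground terms form a free algebra, no two substitutions collapse to the same formula.
Number of ground instances = 38.

38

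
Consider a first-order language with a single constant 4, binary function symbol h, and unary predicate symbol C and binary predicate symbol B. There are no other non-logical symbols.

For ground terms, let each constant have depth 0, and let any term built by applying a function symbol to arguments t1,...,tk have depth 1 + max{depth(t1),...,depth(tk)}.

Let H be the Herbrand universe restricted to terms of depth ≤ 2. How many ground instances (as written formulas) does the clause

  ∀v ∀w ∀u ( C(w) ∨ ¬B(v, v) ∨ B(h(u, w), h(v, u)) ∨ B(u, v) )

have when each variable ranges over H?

125

Ground terms of depth ≤ 2:
  If N_k denotes the number of depth-≤k ground terms, the 1 constant gives N_0 = 1, and each function symbol of arity r contributes N_{k-1}^r new terms at level k: N_k = 1 + N_{k-1}^2.
  N_0 = 1
  N_1 = 1 + 1^2 = 2
  N_2 = 1 + 2^2 = 5
So there are 5 ground terms available for substitution.
The body mentions every one of the 3 quantified variables; since ground terms form a free algebra, no two substitutions collapse to the same formula.
Number of ground instances = 5^3 = 125.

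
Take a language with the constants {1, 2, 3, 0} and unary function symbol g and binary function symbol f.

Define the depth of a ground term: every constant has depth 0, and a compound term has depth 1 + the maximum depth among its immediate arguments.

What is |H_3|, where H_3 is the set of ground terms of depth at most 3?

If N_k denotes the number of depth-≤k ground terms, the 4 constants give N_0 = 4, and each function symbol of arity r contributes N_{k-1}^r new terms at level k: N_k = 4 + N_{k-1} + N_{k-1}^2.
N_0 = 4
N_1 = 4 + 4 + 4^2 = 24
N_2 = 4 + 24 + 24^2 = 604
N_3 = 4 + 604 + 604^2 = 365424

365424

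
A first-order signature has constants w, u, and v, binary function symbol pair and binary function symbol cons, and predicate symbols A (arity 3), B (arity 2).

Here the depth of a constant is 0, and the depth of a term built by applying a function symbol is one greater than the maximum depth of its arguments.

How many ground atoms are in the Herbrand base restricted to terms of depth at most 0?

First count ground terms of depth ≤ 0.
Let N_k = |{terms of depth ≤ k}|. Then N_0 = 3 and N_k = 3 + N_{k-1}^2 + N_{k-1}^2 for k ≥ 1 (one summand per function symbol, arity giving the exponent).
N_0 = 3
Explicitly: w, u, v.
So |H| = 3.
A ground atom is a predicate applied to a tuple of terms from H, so the count is the sum over predicates of |H|^arity:
  A: 3^3 = 27;  B: 3^2 = 9
Total ground atoms: 27 + 9 = 36.

36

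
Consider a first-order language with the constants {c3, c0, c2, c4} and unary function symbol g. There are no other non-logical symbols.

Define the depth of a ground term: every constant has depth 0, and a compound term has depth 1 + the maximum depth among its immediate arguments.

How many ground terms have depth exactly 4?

4

Let N_k count ground terms of depth at most k. Each non-constant term of depth ≤ k is some function symbol applied to depth-≤(k−1) arguments, giving N_k = 4 + N_{k-1}.
N_0 = 4
N_1 = 4 + 4 = 8
N_2 = 4 + 8 = 12
N_3 = 4 + 12 = 16
N_4 = 4 + 16 = 20
Terms of depth exactly 4: N_4 − N_3 = 20 − 16 = 4.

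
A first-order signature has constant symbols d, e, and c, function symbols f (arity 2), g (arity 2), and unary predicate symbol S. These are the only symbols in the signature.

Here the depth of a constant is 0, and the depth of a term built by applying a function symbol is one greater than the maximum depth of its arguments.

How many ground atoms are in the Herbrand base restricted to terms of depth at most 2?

885

First count ground terms of depth ≤ 2.
If N_k denotes the number of depth-≤k ground terms, the 3 constants give N_0 = 3, and each function symbol of arity r contributes N_{k-1}^r new terms at level k: N_k = 3 + N_{k-1}^2 + N_{k-1}^2.
N_0 = 3
N_1 = 3 + 3^2 + 3^2 = 21
N_2 = 3 + 21^2 + 21^2 = 885
So |H| = 885.
Ground atoms are formed by filling each argument slot of a predicate with a term from H, so an r-ary predicate gives |H|^r atoms:
  S: 885
Total ground atoms: 885.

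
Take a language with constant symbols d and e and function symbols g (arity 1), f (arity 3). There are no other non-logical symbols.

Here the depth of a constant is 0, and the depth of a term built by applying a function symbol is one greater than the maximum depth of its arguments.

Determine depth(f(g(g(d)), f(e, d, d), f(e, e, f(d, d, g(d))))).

depth(g(d)) = 1 + depth(d) = 1 + 0 = 1
depth(g(g(d))) = 1 + depth(g(d)) = 1 + 1 = 2
depth(f(e, d, d)) = 1 + max(0, 0, 0) = 1
depth(f(d, d, g(d))) = 1 + max(0, 0, 1) = 2
depth(f(e, e, f(d, d, g(d)))) = 1 + max(0, 0, 2) = 3
depth(f(g(g(d)), f(e, d, d), f(e, e, f(d, d, g(d))))) = 1 + max(2, 1, 3) = 4

4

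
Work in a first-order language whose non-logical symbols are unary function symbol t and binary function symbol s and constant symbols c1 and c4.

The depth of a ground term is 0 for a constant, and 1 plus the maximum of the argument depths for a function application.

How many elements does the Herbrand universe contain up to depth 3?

5552

Let N_k = |{terms of depth ≤ k}|. Then N_0 = 2 and N_k = 2 + N_{k-1} + N_{k-1}^2 for k ≥ 1 (one summand per function symbol, arity giving the exponent).
N_0 = 2
N_1 = 2 + 2 + 2^2 = 8
N_2 = 2 + 8 + 8^2 = 74
N_3 = 2 + 74 + 74^2 = 5552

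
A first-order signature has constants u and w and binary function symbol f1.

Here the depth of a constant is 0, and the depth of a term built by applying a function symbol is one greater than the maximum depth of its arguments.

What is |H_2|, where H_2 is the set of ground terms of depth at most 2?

38

If N_k denotes the number of depth-≤k ground terms, the 2 constants give N_0 = 2, and each function symbol of arity r contributes N_{k-1}^r new terms at level k: N_k = 2 + N_{k-1}^2.
N_0 = 2
N_1 = 2 + 2^2 = 6
N_2 = 2 + 6^2 = 38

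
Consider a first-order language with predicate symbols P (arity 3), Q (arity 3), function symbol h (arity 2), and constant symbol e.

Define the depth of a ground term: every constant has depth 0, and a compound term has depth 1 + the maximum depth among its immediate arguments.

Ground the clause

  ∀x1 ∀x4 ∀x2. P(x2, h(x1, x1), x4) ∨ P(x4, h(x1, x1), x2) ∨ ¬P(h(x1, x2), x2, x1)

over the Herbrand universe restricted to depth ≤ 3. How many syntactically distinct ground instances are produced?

17576

Ground terms of depth ≤ 3:
  Let N_k count ground terms of depth at most k. Each non-constant term of depth ≤ k is some function symbol applied to depth-≤(k−1) arguments, giving N_k = 1 + N_{k-1}^2.
  N_0 = 1
  N_1 = 1 + 1^2 = 2
  N_2 = 1 + 2^2 = 5
  N_3 = 1 + 5^2 = 26
So there are 26 ground terms available for substitution.
There are 3 variables to instantiate (x1, x4, x2), each occurring in at least one literal, so different choices give different ground instances.
Number of ground instances = 26^3 = 17576.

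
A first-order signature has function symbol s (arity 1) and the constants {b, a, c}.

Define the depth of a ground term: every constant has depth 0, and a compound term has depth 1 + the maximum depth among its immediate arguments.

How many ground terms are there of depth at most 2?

9

Let N_k = |{terms of depth ≤ k}|. Then N_0 = 3 and N_k = 3 + N_{k-1} for k ≥ 1 (one summand per function symbol, arity giving the exponent).
N_0 = 3
N_1 = 3 + 3 = 6
N_2 = 3 + 6 = 9
Explicitly: b, a, c, s(b), s(a), s(c), s(s(b)), s(s(a)), s(s(c)).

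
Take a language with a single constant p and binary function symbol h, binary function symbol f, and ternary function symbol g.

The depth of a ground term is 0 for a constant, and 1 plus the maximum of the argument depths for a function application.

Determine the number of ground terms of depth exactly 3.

931395

Write N_k for the number of ground terms of depth ≤ k. A term of depth ≤ k is either a constant or a function symbol applied to arguments of depth ≤ k−1, so N_k = 1 + N_{k-1}^2 + N_{k-1}^2 + N_{k-1}^3.
N_0 = 1
N_1 = 1 + 1^2 + 1^2 + 1^3 = 4
N_2 = 1 + 4^2 + 4^2 + 4^3 = 97
N_3 = 1 + 97^2 + 97^2 + 97^3 = 931492
Terms of depth exactly 3: N_3 − N_2 = 931492 − 97 = 931395.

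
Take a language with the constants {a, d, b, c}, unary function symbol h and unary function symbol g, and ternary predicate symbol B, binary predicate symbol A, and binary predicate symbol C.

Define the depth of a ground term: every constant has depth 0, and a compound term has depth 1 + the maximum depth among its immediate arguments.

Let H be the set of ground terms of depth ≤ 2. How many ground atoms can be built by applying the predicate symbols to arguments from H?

First count ground terms of depth ≤ 2.
Write N_k for the number of ground terms of depth ≤ k. A term of depth ≤ k is either a constant or a function symbol applied to arguments of depth ≤ k−1, so N_k = 4 + N_{k-1} + N_{k-1}.
N_0 = 4
N_1 = 4 + 4 + 4 = 12
N_2 = 4 + 12 + 12 = 28
So |H| = 28.
Each predicate of arity r yields |H|^r ground atoms (one per choice of an r-tuple from H):
  B: 28^3 = 21952;  A: 28^2 = 784;  C: 28^2 = 784
Total ground atoms: 21952 + 784 + 784 = 23520.

23520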